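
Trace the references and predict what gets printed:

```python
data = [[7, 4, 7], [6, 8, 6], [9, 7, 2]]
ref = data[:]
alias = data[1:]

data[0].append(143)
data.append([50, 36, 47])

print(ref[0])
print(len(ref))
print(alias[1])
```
[7, 4, 7, 143]
3
[9, 7, 2]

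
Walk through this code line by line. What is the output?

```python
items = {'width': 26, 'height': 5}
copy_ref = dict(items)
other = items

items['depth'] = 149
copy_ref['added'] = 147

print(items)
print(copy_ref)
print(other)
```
{'width': 26, 'height': 5, 'depth': 149}
{'width': 26, 'height': 5, 'added': 147}
{'width': 26, 'height': 5, 'depth': 149}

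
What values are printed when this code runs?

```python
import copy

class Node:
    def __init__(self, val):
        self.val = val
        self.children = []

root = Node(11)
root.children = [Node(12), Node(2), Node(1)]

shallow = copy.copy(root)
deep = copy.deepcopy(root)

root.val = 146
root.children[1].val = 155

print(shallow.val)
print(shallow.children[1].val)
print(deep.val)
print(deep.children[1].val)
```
11
155
11
2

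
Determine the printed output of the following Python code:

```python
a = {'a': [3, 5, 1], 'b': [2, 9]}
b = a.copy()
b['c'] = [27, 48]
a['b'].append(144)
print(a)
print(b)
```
{'a': [3, 5, 1], 'b': [2, 9, 144]}
{'a': [3, 5, 1], 'b': [2, 9, 144], 'c': [27, 48]}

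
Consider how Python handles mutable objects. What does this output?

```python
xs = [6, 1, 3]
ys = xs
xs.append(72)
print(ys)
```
[6, 1, 3, 72]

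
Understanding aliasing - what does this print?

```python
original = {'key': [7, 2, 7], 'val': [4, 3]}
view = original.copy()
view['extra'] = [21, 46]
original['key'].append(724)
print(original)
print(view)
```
{'key': [7, 2, 7, 724], 'val': [4, 3]}
{'key': [7, 2, 7, 724], 'val': [4, 3], 'extra': [21, 46]}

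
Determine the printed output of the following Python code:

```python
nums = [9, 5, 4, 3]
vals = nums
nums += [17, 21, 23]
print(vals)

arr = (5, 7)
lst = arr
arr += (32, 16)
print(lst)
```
[9, 5, 4, 3, 17, 21, 23]
(5, 7)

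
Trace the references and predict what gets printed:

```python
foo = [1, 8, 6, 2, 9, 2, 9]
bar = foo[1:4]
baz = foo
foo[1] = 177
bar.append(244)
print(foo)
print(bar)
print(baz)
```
[1, 177, 6, 2, 9, 2, 9]
[8, 6, 2, 244]
[1, 177, 6, 2, 9, 2, 9]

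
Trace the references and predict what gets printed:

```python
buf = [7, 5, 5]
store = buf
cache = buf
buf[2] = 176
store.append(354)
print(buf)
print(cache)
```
[7, 5, 176, 354]
[7, 5, 176, 354]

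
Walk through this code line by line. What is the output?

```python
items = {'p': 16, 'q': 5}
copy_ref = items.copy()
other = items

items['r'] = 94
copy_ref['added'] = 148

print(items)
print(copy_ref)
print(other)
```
{'p': 16, 'q': 5, 'r': 94}
{'p': 16, 'q': 5, 'added': 148}
{'p': 16, 'q': 5, 'r': 94}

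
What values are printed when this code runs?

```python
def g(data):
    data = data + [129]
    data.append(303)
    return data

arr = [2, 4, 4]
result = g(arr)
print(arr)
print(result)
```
[2, 4, 4]
[2, 4, 4, 129, 303]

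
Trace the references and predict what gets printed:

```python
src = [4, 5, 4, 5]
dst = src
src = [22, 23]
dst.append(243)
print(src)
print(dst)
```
[22, 23]
[4, 5, 4, 5, 243]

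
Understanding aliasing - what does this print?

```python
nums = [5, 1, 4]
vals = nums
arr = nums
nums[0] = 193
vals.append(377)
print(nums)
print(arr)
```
[193, 1, 4, 377]
[193, 1, 4, 377]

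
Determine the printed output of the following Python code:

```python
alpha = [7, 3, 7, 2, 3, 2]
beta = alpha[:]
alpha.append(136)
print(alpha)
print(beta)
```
[7, 3, 7, 2, 3, 2, 136]
[7, 3, 7, 2, 3, 2]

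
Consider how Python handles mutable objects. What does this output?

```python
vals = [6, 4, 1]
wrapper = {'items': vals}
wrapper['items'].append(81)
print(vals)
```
[6, 4, 1, 81]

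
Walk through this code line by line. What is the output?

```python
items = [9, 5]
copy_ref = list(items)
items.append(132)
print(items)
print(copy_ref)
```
[9, 5, 132]
[9, 5]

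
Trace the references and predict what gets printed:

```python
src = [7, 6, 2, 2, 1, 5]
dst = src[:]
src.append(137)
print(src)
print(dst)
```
[7, 6, 2, 2, 1, 5, 137]
[7, 6, 2, 2, 1, 5]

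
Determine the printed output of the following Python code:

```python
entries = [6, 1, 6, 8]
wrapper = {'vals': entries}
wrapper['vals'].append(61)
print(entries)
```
[6, 1, 6, 8, 61]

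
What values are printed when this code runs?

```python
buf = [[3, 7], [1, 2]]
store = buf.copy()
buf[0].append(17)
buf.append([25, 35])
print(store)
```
[[3, 7, 17], [1, 2]]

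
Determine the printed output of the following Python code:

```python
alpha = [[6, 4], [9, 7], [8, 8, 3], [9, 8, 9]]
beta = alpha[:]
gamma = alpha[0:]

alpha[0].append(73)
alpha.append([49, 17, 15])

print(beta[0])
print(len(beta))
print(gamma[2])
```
[6, 4, 73]
4
[8, 8, 3]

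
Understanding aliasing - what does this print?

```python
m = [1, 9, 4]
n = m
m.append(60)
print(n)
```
[1, 9, 4, 60]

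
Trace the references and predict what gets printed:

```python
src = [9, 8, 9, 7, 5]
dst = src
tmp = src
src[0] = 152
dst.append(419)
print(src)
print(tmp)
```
[152, 8, 9, 7, 5, 419]
[152, 8, 9, 7, 5, 419]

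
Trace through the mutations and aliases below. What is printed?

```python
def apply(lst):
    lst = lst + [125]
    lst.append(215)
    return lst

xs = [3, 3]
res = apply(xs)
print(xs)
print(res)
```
[3, 3]
[3, 3, 125, 215]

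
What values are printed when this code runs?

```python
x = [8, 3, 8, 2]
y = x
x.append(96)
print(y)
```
[8, 3, 8, 2, 96]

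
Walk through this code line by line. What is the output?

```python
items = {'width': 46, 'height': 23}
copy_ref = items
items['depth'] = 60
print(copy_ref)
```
{'width': 46, 'height': 23, 'depth': 60}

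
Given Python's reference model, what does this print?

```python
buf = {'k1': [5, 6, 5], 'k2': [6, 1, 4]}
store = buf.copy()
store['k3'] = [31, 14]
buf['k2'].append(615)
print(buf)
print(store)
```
{'k1': [5, 6, 5], 'k2': [6, 1, 4, 615]}
{'k1': [5, 6, 5], 'k2': [6, 1, 4, 615], 'k3': [31, 14]}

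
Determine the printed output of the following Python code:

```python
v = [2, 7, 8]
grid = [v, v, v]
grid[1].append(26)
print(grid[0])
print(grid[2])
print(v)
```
[2, 7, 8, 26]
[2, 7, 8, 26]
[2, 7, 8, 26]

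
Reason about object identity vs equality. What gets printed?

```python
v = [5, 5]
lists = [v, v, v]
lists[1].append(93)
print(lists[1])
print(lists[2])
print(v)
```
[5, 5, 93]
[5, 5, 93]
[5, 5, 93]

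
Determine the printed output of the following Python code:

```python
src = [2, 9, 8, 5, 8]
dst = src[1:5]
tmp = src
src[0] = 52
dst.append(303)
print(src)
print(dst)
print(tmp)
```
[52, 9, 8, 5, 8]
[9, 8, 5, 8, 303]
[52, 9, 8, 5, 8]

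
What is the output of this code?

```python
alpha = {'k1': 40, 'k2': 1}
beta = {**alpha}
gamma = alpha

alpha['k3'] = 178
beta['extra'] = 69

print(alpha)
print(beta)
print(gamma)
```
{'k1': 40, 'k2': 1, 'k3': 178}
{'k1': 40, 'k2': 1, 'extra': 69}
{'k1': 40, 'k2': 1, 'k3': 178}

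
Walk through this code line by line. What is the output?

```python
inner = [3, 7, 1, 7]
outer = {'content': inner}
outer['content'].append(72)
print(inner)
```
[3, 7, 1, 7, 72]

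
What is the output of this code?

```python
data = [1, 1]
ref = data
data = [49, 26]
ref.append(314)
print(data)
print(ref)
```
[49, 26]
[1, 1, 314]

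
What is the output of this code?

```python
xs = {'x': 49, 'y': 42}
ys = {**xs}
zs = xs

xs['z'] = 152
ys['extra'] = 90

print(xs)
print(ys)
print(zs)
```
{'x': 49, 'y': 42, 'z': 152}
{'x': 49, 'y': 42, 'extra': 90}
{'x': 49, 'y': 42, 'z': 152}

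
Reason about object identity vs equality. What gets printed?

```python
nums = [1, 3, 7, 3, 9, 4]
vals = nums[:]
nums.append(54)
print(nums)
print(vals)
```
[1, 3, 7, 3, 9, 4, 54]
[1, 3, 7, 3, 9, 4]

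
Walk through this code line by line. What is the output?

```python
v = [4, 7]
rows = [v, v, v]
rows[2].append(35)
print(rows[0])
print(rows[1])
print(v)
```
[4, 7, 35]
[4, 7, 35]
[4, 7, 35]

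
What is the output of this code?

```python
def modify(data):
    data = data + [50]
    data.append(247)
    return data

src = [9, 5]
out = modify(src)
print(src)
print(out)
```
[9, 5]
[9, 5, 50, 247]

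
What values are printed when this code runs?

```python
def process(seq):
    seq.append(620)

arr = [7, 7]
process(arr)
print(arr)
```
[7, 7, 620]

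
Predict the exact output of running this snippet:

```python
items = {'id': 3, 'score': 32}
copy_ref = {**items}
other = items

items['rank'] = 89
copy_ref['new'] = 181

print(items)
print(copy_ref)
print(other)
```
{'id': 3, 'score': 32, 'rank': 89}
{'id': 3, 'score': 32, 'new': 181}
{'id': 3, 'score': 32, 'rank': 89}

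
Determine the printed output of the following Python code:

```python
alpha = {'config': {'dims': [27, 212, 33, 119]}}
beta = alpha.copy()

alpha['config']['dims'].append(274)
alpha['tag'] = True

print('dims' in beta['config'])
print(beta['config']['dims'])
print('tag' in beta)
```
True
[27, 212, 33, 119, 274]
False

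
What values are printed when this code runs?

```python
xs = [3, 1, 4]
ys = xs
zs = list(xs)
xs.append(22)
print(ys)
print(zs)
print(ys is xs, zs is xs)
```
[3, 1, 4, 22]
[3, 1, 4]
True False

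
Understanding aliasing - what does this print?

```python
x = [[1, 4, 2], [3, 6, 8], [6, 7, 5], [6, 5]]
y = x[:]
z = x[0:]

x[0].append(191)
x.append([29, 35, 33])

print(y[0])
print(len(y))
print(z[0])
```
[1, 4, 2, 191]
4
[1, 4, 2, 191]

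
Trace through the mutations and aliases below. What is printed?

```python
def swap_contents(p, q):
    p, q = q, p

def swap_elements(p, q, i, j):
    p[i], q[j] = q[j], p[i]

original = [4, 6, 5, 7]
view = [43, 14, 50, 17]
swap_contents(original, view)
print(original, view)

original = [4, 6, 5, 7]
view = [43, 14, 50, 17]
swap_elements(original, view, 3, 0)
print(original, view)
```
[4, 6, 5, 7] [43, 14, 50, 17]
[4, 6, 5, 43] [7, 14, 50, 17]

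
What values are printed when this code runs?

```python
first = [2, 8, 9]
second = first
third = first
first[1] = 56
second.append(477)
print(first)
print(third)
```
[2, 56, 9, 477]
[2, 56, 9, 477]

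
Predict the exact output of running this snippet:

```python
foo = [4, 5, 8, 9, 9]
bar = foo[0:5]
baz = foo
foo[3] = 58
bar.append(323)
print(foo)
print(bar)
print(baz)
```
[4, 5, 8, 58, 9]
[4, 5, 8, 9, 9, 323]
[4, 5, 8, 58, 9]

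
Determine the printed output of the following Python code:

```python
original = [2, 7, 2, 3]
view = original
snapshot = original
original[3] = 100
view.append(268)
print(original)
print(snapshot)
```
[2, 7, 2, 100, 268]
[2, 7, 2, 100, 268]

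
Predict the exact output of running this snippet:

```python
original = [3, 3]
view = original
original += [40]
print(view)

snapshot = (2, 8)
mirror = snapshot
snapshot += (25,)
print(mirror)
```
[3, 3, 40]
(2, 8)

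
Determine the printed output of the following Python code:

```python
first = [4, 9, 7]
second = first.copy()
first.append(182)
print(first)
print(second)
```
[4, 9, 7, 182]
[4, 9, 7]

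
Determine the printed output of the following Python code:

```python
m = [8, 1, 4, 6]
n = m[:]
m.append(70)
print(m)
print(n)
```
[8, 1, 4, 6, 70]
[8, 1, 4, 6]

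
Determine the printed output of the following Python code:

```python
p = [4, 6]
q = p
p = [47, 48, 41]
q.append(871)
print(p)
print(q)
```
[47, 48, 41]
[4, 6, 871]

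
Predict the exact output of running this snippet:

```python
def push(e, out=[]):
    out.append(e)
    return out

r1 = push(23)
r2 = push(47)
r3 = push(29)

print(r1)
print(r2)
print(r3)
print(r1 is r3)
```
[23, 47, 29]
[23, 47, 29]
[23, 47, 29]
True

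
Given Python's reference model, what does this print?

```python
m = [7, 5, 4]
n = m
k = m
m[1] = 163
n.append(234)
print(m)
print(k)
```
[7, 163, 4, 234]
[7, 163, 4, 234]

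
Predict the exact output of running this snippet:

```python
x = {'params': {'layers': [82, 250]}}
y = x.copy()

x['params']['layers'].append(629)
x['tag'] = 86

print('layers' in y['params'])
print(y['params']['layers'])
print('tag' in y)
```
True
[82, 250, 629]
False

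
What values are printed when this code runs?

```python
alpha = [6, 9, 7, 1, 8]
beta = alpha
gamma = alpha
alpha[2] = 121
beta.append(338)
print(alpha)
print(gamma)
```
[6, 9, 121, 1, 8, 338]
[6, 9, 121, 1, 8, 338]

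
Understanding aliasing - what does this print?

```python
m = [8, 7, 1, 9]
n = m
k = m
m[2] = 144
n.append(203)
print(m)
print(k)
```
[8, 7, 144, 9, 203]
[8, 7, 144, 9, 203]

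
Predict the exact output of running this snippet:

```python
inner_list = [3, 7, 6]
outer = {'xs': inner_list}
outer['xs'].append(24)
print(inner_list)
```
[3, 7, 6, 24]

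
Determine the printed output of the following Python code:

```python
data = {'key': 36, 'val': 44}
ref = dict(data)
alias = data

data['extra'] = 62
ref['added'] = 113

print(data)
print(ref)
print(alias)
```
{'key': 36, 'val': 44, 'extra': 62}
{'key': 36, 'val': 44, 'added': 113}
{'key': 36, 'val': 44, 'extra': 62}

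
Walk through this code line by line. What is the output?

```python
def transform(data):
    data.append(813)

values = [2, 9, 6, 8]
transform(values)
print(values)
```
[2, 9, 6, 8, 813]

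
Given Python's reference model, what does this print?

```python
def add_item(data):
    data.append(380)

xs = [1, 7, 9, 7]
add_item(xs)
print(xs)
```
[1, 7, 9, 7, 380]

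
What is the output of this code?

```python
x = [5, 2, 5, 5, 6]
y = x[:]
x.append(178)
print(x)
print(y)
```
[5, 2, 5, 5, 6, 178]
[5, 2, 5, 5, 6]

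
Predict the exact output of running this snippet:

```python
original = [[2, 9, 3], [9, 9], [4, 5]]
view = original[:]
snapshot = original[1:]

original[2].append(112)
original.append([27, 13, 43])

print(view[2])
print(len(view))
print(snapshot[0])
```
[4, 5, 112]
3
[9, 9]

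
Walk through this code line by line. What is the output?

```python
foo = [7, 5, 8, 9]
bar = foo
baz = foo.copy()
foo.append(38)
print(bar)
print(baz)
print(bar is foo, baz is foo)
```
[7, 5, 8, 9, 38]
[7, 5, 8, 9]
True False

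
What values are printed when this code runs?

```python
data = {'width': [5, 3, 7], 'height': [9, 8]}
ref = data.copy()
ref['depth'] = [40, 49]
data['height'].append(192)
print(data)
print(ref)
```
{'width': [5, 3, 7], 'height': [9, 8, 192]}
{'width': [5, 3, 7], 'height': [9, 8, 192], 'depth': [40, 49]}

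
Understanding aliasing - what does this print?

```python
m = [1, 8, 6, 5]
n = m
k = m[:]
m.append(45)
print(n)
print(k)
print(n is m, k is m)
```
[1, 8, 6, 5, 45]
[1, 8, 6, 5]
True False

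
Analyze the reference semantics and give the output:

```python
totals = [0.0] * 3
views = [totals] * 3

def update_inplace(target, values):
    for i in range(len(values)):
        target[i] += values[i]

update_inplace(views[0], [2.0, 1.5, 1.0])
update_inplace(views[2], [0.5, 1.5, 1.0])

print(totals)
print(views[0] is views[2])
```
[2.5, 3.0, 2.0]
True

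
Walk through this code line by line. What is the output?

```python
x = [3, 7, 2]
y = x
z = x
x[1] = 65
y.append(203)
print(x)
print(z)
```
[3, 65, 2, 203]
[3, 65, 2, 203]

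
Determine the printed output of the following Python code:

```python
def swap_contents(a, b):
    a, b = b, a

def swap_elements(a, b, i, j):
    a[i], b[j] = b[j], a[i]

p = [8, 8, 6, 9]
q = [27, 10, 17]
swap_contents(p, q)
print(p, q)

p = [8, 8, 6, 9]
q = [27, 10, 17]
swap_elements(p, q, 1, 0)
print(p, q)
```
[8, 8, 6, 9] [27, 10, 17]
[8, 27, 6, 9] [8, 10, 17]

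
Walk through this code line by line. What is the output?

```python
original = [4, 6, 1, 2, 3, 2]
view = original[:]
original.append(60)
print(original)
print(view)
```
[4, 6, 1, 2, 3, 2, 60]
[4, 6, 1, 2, 3, 2]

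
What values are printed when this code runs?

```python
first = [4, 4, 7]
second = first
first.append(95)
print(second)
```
[4, 4, 7, 95]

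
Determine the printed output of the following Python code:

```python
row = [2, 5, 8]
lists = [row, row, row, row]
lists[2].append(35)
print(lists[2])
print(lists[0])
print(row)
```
[2, 5, 8, 35]
[2, 5, 8, 35]
[2, 5, 8, 35]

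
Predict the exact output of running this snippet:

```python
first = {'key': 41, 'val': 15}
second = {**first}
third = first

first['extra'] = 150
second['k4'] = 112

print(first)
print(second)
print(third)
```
{'key': 41, 'val': 15, 'extra': 150}
{'key': 41, 'val': 15, 'k4': 112}
{'key': 41, 'val': 15, 'extra': 150}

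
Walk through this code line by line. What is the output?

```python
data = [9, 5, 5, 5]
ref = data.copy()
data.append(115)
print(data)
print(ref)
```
[9, 5, 5, 5, 115]
[9, 5, 5, 5]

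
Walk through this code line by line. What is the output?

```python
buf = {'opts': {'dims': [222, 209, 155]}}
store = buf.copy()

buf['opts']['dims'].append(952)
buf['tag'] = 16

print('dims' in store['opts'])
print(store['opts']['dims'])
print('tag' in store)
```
True
[222, 209, 155, 952]
False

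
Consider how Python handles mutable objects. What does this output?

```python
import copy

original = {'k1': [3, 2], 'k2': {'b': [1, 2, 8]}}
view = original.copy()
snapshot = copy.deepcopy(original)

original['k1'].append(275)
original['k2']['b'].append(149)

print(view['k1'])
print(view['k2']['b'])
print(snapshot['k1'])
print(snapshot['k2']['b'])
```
[3, 2, 275]
[1, 2, 8, 149]
[3, 2]
[1, 2, 8]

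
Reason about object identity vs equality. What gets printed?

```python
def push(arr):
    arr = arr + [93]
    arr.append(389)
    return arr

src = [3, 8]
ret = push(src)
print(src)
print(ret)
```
[3, 8]
[3, 8, 93, 389]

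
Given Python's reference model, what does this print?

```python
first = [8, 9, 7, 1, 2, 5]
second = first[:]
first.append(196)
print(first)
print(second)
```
[8, 9, 7, 1, 2, 5, 196]
[8, 9, 7, 1, 2, 5]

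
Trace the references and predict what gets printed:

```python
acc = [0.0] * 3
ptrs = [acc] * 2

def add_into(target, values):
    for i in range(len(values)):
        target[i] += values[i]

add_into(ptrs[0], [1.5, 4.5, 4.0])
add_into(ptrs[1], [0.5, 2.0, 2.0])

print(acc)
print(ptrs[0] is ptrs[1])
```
[2.0, 6.5, 6.0]
True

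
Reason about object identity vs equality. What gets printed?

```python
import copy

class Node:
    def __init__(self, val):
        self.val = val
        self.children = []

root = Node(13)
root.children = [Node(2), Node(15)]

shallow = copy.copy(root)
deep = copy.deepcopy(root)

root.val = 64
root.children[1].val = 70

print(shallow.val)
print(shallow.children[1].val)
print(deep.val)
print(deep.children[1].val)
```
13
70
13
15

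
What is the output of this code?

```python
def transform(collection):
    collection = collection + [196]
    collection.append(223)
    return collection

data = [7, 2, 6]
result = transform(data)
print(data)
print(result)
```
[7, 2, 6]
[7, 2, 6, 196, 223]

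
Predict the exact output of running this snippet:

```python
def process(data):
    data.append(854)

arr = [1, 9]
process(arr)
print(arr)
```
[1, 9, 854]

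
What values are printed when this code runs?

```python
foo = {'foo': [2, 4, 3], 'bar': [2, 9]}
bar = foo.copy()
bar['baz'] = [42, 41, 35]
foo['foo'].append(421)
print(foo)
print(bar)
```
{'foo': [2, 4, 3, 421], 'bar': [2, 9]}
{'foo': [2, 4, 3, 421], 'bar': [2, 9], 'baz': [42, 41, 35]}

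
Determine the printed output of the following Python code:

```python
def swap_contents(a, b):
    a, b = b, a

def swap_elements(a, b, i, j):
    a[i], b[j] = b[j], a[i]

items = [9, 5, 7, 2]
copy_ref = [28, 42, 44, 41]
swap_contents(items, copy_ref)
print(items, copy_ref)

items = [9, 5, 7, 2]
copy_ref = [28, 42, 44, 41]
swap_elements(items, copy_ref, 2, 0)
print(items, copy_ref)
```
[9, 5, 7, 2] [28, 42, 44, 41]
[9, 5, 28, 2] [7, 42, 44, 41]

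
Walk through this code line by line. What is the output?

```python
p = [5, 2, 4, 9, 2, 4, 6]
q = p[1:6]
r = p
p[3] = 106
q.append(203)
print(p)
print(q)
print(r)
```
[5, 2, 4, 106, 2, 4, 6]
[2, 4, 9, 2, 4, 203]
[5, 2, 4, 106, 2, 4, 6]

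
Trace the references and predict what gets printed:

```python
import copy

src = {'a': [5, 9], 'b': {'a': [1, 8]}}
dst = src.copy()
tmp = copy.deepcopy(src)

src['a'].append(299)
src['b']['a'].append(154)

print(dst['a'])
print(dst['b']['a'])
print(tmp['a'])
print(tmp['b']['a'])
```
[5, 9, 299]
[1, 8, 154]
[5, 9]
[1, 8]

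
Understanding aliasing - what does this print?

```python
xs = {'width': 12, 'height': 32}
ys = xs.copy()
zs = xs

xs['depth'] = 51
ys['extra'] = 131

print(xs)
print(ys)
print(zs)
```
{'width': 12, 'height': 32, 'depth': 51}
{'width': 12, 'height': 32, 'extra': 131}
{'width': 12, 'height': 32, 'depth': 51}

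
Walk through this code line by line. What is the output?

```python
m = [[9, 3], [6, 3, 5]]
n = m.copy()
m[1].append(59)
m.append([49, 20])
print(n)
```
[[9, 3], [6, 3, 5, 59]]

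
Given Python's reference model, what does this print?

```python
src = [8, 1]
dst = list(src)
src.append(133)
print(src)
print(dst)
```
[8, 1, 133]
[8, 1]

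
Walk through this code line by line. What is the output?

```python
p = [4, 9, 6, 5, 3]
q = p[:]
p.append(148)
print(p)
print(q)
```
[4, 9, 6, 5, 3, 148]
[4, 9, 6, 5, 3]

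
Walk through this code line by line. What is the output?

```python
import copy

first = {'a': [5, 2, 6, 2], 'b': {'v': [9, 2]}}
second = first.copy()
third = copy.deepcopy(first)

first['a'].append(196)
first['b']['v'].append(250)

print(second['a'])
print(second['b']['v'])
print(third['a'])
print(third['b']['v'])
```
[5, 2, 6, 2, 196]
[9, 2, 250]
[5, 2, 6, 2]
[9, 2]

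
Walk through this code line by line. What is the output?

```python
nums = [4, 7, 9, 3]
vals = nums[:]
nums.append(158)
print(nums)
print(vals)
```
[4, 7, 9, 3, 158]
[4, 7, 9, 3]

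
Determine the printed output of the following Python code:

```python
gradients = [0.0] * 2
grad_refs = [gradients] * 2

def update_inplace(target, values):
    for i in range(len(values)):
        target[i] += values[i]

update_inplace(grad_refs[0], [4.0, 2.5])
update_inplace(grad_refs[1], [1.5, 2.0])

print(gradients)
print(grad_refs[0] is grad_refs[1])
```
[5.5, 4.5]
True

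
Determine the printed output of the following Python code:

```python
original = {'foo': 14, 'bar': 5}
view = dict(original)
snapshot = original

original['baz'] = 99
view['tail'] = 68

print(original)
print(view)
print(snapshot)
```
{'foo': 14, 'bar': 5, 'baz': 99}
{'foo': 14, 'bar': 5, 'tail': 68}
{'foo': 14, 'bar': 5, 'baz': 99}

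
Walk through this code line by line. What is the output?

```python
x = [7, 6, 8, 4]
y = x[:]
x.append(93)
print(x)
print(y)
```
[7, 6, 8, 4, 93]
[7, 6, 8, 4]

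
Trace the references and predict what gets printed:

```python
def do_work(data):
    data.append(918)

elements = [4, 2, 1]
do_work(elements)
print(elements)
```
[4, 2, 1, 918]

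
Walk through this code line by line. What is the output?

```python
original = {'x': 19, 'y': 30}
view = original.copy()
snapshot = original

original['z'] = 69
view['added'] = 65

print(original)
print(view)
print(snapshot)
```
{'x': 19, 'y': 30, 'z': 69}
{'x': 19, 'y': 30, 'added': 65}
{'x': 19, 'y': 30, 'z': 69}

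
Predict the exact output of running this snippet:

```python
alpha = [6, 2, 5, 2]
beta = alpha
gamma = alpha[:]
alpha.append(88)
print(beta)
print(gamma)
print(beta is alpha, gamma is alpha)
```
[6, 2, 5, 2, 88]
[6, 2, 5, 2]
True False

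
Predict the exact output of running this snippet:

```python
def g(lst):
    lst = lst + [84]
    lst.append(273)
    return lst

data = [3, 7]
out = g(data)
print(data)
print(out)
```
[3, 7]
[3, 7, 84, 273]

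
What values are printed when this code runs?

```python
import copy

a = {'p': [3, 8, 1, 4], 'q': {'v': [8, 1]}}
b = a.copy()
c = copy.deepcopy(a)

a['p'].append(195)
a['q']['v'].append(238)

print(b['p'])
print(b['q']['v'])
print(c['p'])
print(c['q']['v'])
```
[3, 8, 1, 4, 195]
[8, 1, 238]
[3, 8, 1, 4]
[8, 1]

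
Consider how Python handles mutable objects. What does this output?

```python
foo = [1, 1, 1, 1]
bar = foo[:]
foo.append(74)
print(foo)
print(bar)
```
[1, 1, 1, 1, 74]
[1, 1, 1, 1]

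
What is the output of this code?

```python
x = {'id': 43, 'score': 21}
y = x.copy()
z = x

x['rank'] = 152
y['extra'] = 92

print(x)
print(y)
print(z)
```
{'id': 43, 'score': 21, 'rank': 152}
{'id': 43, 'score': 21, 'extra': 92}
{'id': 43, 'score': 21, 'rank': 152}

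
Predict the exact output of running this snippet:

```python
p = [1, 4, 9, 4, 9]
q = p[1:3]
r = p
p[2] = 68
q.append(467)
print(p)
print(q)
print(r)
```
[1, 4, 68, 4, 9]
[4, 9, 467]
[1, 4, 68, 4, 9]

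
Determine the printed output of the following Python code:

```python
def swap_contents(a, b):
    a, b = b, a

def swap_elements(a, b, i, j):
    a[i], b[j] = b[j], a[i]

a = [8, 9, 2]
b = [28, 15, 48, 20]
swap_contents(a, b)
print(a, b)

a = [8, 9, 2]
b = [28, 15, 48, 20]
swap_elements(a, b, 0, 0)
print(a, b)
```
[8, 9, 2] [28, 15, 48, 20]
[28, 9, 2] [8, 15, 48, 20]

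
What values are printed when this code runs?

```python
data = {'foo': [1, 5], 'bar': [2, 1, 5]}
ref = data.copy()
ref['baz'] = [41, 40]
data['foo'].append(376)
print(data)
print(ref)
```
{'foo': [1, 5, 376], 'bar': [2, 1, 5]}
{'foo': [1, 5, 376], 'bar': [2, 1, 5], 'baz': [41, 40]}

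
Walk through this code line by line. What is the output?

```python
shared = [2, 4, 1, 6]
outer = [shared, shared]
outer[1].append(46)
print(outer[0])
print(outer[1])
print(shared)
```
[2, 4, 1, 6, 46]
[2, 4, 1, 6, 46]
[2, 4, 1, 6, 46]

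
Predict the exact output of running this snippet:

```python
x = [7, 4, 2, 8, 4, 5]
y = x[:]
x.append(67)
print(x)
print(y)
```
[7, 4, 2, 8, 4, 5, 67]
[7, 4, 2, 8, 4, 5]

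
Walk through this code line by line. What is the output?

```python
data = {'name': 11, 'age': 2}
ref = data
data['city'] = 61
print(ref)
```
{'name': 11, 'age': 2, 'city': 61}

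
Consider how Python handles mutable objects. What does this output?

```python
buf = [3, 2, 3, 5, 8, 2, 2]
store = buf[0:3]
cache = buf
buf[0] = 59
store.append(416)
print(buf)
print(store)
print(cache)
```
[59, 2, 3, 5, 8, 2, 2]
[3, 2, 3, 416]
[59, 2, 3, 5, 8, 2, 2]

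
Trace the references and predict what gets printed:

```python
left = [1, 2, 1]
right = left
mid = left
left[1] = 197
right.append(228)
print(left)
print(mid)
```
[1, 197, 1, 228]
[1, 197, 1, 228]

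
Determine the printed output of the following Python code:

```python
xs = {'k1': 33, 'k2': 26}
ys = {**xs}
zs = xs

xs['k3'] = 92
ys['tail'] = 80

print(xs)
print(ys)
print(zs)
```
{'k1': 33, 'k2': 26, 'k3': 92}
{'k1': 33, 'k2': 26, 'tail': 80}
{'k1': 33, 'k2': 26, 'k3': 92}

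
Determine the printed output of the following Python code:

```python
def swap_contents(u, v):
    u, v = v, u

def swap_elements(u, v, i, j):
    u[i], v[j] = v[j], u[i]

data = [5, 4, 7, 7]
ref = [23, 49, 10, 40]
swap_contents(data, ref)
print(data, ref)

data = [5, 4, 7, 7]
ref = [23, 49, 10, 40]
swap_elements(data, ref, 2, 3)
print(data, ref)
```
[5, 4, 7, 7] [23, 49, 10, 40]
[5, 4, 40, 7] [23, 49, 10, 7]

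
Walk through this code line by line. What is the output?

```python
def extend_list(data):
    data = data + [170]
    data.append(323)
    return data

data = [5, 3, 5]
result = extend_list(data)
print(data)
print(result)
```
[5, 3, 5]
[5, 3, 5, 170, 323]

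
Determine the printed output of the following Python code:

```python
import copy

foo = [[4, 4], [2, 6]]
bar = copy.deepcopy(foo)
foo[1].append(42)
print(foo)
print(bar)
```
[[4, 4], [2, 6, 42]]
[[4, 4], [2, 6]]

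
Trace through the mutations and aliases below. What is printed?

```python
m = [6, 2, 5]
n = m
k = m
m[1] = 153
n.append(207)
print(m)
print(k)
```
[6, 153, 5, 207]
[6, 153, 5, 207]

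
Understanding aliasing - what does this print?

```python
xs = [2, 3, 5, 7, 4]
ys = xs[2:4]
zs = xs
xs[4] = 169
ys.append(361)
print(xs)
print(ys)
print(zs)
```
[2, 3, 5, 7, 169]
[5, 7, 361]
[2, 3, 5, 7, 169]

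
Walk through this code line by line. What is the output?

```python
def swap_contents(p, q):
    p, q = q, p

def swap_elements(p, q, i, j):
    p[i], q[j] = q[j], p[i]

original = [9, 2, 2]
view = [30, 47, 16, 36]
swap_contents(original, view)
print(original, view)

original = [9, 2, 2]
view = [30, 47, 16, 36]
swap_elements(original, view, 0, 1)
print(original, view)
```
[9, 2, 2] [30, 47, 16, 36]
[47, 2, 2] [30, 9, 16, 36]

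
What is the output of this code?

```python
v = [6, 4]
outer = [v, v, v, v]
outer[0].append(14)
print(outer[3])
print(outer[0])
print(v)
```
[6, 4, 14]
[6, 4, 14]
[6, 4, 14]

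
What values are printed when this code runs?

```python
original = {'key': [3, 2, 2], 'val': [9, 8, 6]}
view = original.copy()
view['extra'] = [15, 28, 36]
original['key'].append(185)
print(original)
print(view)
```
{'key': [3, 2, 2, 185], 'val': [9, 8, 6]}
{'key': [3, 2, 2, 185], 'val': [9, 8, 6], 'extra': [15, 28, 36]}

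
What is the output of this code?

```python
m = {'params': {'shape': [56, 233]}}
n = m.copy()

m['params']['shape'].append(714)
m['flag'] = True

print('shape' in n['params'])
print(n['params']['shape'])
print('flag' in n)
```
True
[56, 233, 714]
False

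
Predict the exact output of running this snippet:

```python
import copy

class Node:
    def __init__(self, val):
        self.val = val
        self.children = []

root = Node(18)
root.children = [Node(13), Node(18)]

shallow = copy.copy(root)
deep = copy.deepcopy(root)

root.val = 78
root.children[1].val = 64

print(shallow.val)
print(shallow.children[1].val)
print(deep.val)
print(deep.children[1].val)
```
18
64
18
18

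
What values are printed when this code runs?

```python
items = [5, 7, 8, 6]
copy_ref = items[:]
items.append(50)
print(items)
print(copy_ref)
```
[5, 7, 8, 6, 50]
[5, 7, 8, 6]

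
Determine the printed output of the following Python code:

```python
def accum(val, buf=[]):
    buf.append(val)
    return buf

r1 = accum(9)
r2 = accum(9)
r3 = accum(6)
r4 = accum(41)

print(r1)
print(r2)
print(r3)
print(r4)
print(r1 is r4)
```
[9, 9, 6, 41]
[9, 9, 6, 41]
[9, 9, 6, 41]
[9, 9, 6, 41]
True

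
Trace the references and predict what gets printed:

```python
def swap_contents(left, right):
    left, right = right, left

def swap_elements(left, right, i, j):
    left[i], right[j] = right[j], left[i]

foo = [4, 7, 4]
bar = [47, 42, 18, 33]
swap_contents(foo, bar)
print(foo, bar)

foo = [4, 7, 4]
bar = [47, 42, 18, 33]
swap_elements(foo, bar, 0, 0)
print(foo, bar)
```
[4, 7, 4] [47, 42, 18, 33]
[47, 7, 4] [4, 42, 18, 33]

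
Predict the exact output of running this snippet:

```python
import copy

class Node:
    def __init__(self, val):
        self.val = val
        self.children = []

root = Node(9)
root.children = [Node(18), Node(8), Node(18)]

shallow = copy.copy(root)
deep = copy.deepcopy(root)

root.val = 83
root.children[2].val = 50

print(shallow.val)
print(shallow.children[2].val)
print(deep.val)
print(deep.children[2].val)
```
9
50
9
18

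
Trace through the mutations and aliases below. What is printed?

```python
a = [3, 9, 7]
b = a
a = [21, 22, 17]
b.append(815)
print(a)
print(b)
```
[21, 22, 17]
[3, 9, 7, 815]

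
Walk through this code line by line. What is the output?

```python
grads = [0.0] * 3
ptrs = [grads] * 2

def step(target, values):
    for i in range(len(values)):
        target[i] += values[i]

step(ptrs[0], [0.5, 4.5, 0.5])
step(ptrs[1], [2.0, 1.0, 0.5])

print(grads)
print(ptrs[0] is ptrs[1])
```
[2.5, 5.5, 1.0]
True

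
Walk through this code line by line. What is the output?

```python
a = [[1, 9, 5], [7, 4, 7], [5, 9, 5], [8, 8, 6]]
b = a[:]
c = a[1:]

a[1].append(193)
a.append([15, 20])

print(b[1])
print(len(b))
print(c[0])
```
[7, 4, 7, 193]
4
[7, 4, 7, 193]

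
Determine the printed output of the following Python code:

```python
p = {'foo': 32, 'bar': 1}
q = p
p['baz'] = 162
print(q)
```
{'foo': 32, 'bar': 1, 'baz': 162}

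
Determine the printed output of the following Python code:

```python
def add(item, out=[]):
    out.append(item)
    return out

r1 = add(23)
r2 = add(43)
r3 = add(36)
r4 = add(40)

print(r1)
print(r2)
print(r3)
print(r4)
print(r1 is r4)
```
[23, 43, 36, 40]
[23, 43, 36, 40]
[23, 43, 36, 40]
[23, 43, 36, 40]
True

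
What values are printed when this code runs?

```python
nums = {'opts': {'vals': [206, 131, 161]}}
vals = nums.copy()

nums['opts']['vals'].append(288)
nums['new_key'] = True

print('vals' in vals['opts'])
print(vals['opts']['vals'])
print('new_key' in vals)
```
True
[206, 131, 161, 288]
False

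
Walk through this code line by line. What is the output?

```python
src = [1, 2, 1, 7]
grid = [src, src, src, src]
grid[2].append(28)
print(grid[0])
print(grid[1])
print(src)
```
[1, 2, 1, 7, 28]
[1, 2, 1, 7, 28]
[1, 2, 1, 7, 28]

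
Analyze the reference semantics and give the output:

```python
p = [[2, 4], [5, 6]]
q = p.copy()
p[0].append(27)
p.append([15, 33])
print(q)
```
[[2, 4, 27], [5, 6]]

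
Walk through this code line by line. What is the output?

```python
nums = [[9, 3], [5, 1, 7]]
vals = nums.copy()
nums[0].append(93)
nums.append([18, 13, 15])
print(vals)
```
[[9, 3, 93], [5, 1, 7]]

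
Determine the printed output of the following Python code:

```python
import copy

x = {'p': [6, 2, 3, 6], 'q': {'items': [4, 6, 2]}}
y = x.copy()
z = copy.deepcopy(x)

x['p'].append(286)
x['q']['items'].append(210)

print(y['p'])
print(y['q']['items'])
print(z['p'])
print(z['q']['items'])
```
[6, 2, 3, 6, 286]
[4, 6, 2, 210]
[6, 2, 3, 6]
[4, 6, 2]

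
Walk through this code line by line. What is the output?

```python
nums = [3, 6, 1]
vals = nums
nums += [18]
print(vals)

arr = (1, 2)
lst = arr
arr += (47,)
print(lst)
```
[3, 6, 1, 18]
(1, 2)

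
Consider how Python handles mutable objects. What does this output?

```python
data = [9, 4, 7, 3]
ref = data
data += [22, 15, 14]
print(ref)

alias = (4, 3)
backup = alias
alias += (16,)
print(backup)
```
[9, 4, 7, 3, 22, 15, 14]
(4, 3)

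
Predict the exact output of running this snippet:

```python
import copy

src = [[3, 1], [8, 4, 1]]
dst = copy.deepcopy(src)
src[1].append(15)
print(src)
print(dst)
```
[[3, 1], [8, 4, 1, 15]]
[[3, 1], [8, 4, 1]]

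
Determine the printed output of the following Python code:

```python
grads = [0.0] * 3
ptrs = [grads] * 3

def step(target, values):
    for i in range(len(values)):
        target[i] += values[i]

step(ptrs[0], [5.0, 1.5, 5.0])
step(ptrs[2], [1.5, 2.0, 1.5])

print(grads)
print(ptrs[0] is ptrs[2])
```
[6.5, 3.5, 6.5]
True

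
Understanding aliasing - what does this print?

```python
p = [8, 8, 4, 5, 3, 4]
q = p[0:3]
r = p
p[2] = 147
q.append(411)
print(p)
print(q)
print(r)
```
[8, 8, 147, 5, 3, 4]
[8, 8, 4, 411]
[8, 8, 147, 5, 3, 4]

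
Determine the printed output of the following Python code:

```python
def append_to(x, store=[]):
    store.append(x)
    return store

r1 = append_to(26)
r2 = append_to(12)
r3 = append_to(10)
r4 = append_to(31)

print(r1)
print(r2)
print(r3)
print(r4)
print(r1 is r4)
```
[26, 12, 10, 31]
[26, 12, 10, 31]
[26, 12, 10, 31]
[26, 12, 10, 31]
True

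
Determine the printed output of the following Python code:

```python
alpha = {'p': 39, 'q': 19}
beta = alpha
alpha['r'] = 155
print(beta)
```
{'p': 39, 'q': 19, 'r': 155}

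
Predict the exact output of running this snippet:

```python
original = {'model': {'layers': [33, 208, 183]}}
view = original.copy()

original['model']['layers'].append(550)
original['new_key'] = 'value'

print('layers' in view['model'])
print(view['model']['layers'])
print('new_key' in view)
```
True
[33, 208, 183, 550]
False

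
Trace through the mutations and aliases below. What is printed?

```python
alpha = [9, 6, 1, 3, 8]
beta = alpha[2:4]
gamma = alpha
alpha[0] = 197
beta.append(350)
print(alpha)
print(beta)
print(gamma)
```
[197, 6, 1, 3, 8]
[1, 3, 350]
[197, 6, 1, 3, 8]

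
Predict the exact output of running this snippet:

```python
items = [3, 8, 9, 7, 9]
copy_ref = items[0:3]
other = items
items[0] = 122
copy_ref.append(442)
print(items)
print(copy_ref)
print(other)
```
[122, 8, 9, 7, 9]
[3, 8, 9, 442]
[122, 8, 9, 7, 9]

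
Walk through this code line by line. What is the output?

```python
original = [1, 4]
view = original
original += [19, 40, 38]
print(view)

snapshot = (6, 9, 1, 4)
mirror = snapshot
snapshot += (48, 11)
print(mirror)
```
[1, 4, 19, 40, 38]
(6, 9, 1, 4)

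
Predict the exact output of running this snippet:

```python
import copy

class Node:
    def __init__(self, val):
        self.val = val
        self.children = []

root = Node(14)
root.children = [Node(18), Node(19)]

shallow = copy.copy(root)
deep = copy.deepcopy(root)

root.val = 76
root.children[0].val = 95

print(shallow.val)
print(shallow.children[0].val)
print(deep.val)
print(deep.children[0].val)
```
14
95
14
18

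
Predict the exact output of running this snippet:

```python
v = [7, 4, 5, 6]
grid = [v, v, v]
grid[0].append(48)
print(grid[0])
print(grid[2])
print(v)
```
[7, 4, 5, 6, 48]
[7, 4, 5, 6, 48]
[7, 4, 5, 6, 48]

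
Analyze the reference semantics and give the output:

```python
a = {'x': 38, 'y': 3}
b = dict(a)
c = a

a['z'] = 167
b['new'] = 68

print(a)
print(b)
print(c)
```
{'x': 38, 'y': 3, 'z': 167}
{'x': 38, 'y': 3, 'new': 68}
{'x': 38, 'y': 3, 'z': 167}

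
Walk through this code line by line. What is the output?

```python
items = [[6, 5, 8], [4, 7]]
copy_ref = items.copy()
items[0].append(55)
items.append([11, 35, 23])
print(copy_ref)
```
[[6, 5, 8, 55], [4, 7]]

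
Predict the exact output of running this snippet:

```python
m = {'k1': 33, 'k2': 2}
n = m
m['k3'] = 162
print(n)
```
{'k1': 33, 'k2': 2, 'k3': 162}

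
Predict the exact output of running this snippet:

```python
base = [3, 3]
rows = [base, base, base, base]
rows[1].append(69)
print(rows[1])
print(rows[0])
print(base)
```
[3, 3, 69]
[3, 3, 69]
[3, 3, 69]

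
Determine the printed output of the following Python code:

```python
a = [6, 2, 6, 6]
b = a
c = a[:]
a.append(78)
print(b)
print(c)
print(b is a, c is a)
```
[6, 2, 6, 6, 78]
[6, 2, 6, 6]
True False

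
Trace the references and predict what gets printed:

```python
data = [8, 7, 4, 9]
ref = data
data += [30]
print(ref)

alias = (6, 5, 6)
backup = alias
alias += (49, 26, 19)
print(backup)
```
[8, 7, 4, 9, 30]
(6, 5, 6)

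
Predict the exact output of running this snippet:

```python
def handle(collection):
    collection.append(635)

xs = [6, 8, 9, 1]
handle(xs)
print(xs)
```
[6, 8, 9, 1, 635]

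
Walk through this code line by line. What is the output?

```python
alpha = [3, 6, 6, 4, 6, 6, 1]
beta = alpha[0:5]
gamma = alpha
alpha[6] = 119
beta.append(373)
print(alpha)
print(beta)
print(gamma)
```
[3, 6, 6, 4, 6, 6, 119]
[3, 6, 6, 4, 6, 373]
[3, 6, 6, 4, 6, 6, 119]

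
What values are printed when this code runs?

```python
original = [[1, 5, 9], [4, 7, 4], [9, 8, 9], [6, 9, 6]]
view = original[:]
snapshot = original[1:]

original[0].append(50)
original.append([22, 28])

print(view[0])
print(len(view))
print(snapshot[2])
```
[1, 5, 9, 50]
4
[6, 9, 6]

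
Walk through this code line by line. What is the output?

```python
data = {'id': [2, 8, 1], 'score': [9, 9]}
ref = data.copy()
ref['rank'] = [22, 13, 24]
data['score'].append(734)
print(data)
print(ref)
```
{'id': [2, 8, 1], 'score': [9, 9, 734]}
{'id': [2, 8, 1], 'score': [9, 9, 734], 'rank': [22, 13, 24]}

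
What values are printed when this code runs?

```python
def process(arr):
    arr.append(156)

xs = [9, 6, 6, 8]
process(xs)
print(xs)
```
[9, 6, 6, 8, 156]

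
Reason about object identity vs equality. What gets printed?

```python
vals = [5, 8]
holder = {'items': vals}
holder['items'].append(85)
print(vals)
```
[5, 8, 85]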